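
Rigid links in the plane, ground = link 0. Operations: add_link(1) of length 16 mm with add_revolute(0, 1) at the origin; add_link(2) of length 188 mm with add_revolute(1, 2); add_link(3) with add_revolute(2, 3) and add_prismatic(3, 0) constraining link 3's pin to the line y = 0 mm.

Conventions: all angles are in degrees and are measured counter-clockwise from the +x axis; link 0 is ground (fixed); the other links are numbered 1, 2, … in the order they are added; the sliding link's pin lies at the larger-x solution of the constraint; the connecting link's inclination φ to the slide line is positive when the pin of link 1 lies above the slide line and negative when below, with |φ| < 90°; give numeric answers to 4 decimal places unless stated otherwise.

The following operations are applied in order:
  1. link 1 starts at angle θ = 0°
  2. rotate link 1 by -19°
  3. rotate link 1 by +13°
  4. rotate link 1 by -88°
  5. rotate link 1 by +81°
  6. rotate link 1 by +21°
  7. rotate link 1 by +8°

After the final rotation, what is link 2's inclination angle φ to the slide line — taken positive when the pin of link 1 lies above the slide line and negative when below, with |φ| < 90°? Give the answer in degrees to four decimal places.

geometry: r = 16 mm, L = 188 mm, e = 0 mm; θ starts at 0°
rotate link 1 by -19°: θ ← 0° -19° = -19°
rotate link 1 by +13°: θ ← -19° +13° = -6°
rotate link 1 by -88°: θ ← -6° -88° = -94°
rotate link 1 by +81°: θ ← -94° +81° = -13°
rotate link 1 by +21°: θ ← -13° +21° = 8°
rotate link 1 by +8°: θ ← 8° +8° = 16°
h = r sin θ − e = 4.410198 − 0 = 4.410198
sin φ = h / L = 4.410198 / 188 = 0.02345850
φ = arcsin(0.02345850) = 1.344196°

1.3442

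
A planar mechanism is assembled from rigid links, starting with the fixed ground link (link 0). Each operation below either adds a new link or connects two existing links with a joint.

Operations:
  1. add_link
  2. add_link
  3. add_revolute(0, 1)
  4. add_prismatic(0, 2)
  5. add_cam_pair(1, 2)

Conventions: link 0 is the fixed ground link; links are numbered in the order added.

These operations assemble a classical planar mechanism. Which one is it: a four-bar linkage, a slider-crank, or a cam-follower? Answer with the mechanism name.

links: 3 (incl. ground); joints: 1 revolute, 1 prismatic, 1 higher (cam) pair, forming one closed loop
3 links, revolute + prismatic + higher pair in one loop → cam-follower

cam-follower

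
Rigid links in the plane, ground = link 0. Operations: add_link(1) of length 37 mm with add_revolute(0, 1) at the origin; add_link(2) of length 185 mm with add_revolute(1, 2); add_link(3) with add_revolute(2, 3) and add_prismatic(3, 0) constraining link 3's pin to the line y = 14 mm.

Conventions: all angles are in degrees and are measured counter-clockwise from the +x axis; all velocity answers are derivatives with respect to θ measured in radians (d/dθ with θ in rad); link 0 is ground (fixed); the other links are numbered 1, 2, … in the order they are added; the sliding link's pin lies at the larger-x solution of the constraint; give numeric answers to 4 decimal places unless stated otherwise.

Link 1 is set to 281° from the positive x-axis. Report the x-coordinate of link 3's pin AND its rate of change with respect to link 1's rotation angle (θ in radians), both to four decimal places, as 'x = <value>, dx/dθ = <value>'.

geometry: r = 37 mm, L = 185 mm, e = 14 mm
crank pin P = (r cos θ, r sin θ) = (7.059933, -36.320206)
h = r sin θ − e = -36.320206 − 14 = -50.320206
x = r cos θ + √(L² − h²) = 7.059933 + 178.024933 = 185.084866
dx/dθ = −r sin θ − h·r cos θ/√(L² − h²) (θ in radians; h = -50.320206) = 38.315754

x = 185.0849, dx/dθ = 38.3158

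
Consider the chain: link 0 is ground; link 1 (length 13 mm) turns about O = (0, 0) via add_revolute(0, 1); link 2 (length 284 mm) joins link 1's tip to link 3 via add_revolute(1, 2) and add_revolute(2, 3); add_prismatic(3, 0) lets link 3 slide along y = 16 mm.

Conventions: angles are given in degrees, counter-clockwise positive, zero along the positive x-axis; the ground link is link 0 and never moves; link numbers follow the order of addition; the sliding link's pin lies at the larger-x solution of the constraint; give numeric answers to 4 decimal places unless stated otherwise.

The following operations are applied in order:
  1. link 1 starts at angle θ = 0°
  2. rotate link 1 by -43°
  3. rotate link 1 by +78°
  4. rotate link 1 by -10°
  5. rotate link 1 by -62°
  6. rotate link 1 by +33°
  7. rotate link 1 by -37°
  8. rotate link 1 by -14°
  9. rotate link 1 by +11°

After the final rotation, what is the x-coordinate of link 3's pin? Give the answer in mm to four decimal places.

geometry: r = 13 mm, L = 284 mm, e = 16 mm; θ starts at 0°
rotate link 1 by -43°: θ ← 0° -43° = -43°
rotate link 1 by +78°: θ ← -43° +78° = 35°
rotate link 1 by -10°: θ ← 35° -10° = 25°
rotate link 1 by -62°: θ ← 25° -62° = -37°
rotate link 1 by +33°: θ ← -37° +33° = -4°
rotate link 1 by -37°: θ ← -4° -37° = -41°
rotate link 1 by -14°: θ ← -41° -14° = -55°
rotate link 1 by +11°: θ ← -55° +11° = -44°
crank pin P = (r cos θ, r sin θ) = (9.351417, -9.030559)
h = r sin θ − e = -9.030559 − 16 = -25.030559
x = r cos θ + √(L² − h²) = 9.351417 + 282.894806 = 292.246223

292.2462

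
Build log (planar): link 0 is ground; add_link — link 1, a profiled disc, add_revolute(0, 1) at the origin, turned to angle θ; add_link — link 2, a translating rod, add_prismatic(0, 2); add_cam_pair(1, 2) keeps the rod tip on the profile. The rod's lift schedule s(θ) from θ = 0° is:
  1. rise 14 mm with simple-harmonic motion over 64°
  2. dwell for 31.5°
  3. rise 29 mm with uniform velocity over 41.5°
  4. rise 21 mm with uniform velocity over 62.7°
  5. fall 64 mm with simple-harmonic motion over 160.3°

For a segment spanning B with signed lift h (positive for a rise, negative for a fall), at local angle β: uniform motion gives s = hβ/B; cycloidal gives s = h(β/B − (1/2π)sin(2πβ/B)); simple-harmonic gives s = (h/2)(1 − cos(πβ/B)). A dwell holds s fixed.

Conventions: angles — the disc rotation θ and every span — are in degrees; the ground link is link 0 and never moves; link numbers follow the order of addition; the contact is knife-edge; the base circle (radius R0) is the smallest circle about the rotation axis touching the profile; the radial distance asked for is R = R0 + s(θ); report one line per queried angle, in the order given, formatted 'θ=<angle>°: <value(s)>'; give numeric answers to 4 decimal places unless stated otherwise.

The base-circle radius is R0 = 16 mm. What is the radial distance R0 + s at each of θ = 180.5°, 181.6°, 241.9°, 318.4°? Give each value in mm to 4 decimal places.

seg 1 [0°–64°] simple-harmonic, h=14: full span → s += 14 → s = 14.0000
seg 2 [64°–95.5°] dwell: s stays 14.0000
seg 3 [95.5°–137°] uniform, h=29: full span → s += 29 → s = 43.0000
seg 4 [137°–199.7°] uniform, h=21: θ=180.5° here. β=43.5, B=62.7. 21·43.5/62.7 = 14.5694 → s = 57.5694
seg 4 [137°–199.7°] uniform, h=21: θ=181.6° here. β=44.6, B=62.7. 21·44.6/62.7 = 14.9378 → s = 57.9378
seg 4 [137°–199.7°] uniform, h=21: full span → s += 21 → s = 64.0000
seg 5 [199.7°–360°] simple-harmonic, h=-64: θ=241.9° here. β=42.2, B=160.3. -64/2·(1 − cos(π·0.2633)) = -10.3343 → s = 53.6657
seg 5 [199.7°–360°] simple-harmonic, h=-64: θ=318.4° here. β=118.7, B=160.3. -64/2·(1 − cos(π·0.7405)) = -53.9411 → s = 10.0589
θ=180.5°: R = R0 + s = 16 + 57.5694 = 73.5694
θ=181.6°: R = R0 + s = 16 + 57.9378 = 73.9378
θ=241.9°: R = R0 + s = 16 + 53.6657 = 69.6657
θ=318.4°: R = R0 + s = 16 + 10.0589 = 26.0589

θ=180.5°: 73.5694
θ=181.6°: 73.9378
θ=241.9°: 69.6657
θ=318.4°: 26.0589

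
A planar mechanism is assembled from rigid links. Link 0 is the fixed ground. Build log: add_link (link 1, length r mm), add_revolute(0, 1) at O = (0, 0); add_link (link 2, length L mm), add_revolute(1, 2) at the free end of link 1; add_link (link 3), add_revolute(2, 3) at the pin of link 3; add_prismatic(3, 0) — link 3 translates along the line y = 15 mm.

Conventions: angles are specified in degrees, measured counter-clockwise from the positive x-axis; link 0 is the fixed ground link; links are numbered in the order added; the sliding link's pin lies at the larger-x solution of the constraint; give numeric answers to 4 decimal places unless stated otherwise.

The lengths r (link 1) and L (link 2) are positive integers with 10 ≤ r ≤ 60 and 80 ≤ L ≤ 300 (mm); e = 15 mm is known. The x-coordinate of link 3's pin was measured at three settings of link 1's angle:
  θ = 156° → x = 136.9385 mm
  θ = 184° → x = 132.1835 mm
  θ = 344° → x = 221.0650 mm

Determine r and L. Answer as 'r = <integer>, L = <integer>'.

constraint per measurement: (x − r cos θ)² + (r sin θ − e)² = L²
subtracting the θ₁ and θ₂ equations cancels the r² and L² terms:
r = (x₁² − x₂²) / (2[(x₁cos θ₁ + e sin θ₁) − (x₂cos θ₂ + e sin θ₂)]) = 46.0005 → r = 46
L² = (x₁ − r cos θ₁)² + (r sin θ₁ − e)² = 32041.0143 → L = 179.0000 → L = 179
check at θ₃=344°: x = 221.0650 (printed 221.0650) ✓

r = 46, L = 179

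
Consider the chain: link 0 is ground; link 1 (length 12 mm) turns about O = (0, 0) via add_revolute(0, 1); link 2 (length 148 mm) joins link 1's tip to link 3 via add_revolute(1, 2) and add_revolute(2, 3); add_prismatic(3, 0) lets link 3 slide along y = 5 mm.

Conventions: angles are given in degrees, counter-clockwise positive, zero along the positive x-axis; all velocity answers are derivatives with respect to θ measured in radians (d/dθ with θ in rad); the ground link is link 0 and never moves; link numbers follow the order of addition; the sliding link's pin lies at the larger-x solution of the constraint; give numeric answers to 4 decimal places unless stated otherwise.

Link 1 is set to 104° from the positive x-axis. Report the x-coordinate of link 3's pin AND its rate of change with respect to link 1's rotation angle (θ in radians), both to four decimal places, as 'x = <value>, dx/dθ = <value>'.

geometry: r = 12 mm, L = 148 mm, e = 5 mm
crank pin P = (r cos θ, r sin θ) = (-2.903063, 11.643549)
h = r sin θ − e = 11.643549 − 5 = 6.643549
x = r cos θ + √(L² − h²) = -2.903063 + 147.850814 = 144.947751
dx/dθ = −r sin θ − h·r cos θ/√(L² − h²) (θ in radians; h = 6.643549) = -11.513102

x = 144.9478, dx/dθ = -11.5131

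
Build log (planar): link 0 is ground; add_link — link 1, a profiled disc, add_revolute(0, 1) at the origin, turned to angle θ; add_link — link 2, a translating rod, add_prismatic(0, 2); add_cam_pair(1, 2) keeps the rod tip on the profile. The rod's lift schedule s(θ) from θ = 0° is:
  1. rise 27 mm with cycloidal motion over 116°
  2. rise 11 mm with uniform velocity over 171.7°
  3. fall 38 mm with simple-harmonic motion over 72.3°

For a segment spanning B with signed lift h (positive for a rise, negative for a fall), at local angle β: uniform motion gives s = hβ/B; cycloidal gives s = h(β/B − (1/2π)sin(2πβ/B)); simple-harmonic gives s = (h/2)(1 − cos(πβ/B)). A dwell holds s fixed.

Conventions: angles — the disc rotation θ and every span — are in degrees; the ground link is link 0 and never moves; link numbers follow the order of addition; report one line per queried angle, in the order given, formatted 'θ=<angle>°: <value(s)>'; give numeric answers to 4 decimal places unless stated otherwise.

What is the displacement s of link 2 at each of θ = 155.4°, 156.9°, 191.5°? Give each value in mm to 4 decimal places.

seg 1 [0°–116°] cycloidal, h=27: full span → s += 27 → s = 27.0000
seg 2 [116°–287.7°] uniform, h=11: θ=155.4° here. β=39.4, B=171.7. 11·39.4/171.7 = 2.5242 → s = 29.5242
seg 2 [116°–287.7°] uniform, h=11: θ=156.9° here. β=40.9, B=171.7. 11·40.9/171.7 = 2.6203 → s = 29.6203
seg 2 [116°–287.7°] uniform, h=11: θ=191.5° here. β=75.5, B=171.7. 11·75.5/171.7 = 4.8369 → s = 31.8369

θ=155.4°: 29.5242
θ=156.9°: 29.6203
θ=191.5°: 31.8369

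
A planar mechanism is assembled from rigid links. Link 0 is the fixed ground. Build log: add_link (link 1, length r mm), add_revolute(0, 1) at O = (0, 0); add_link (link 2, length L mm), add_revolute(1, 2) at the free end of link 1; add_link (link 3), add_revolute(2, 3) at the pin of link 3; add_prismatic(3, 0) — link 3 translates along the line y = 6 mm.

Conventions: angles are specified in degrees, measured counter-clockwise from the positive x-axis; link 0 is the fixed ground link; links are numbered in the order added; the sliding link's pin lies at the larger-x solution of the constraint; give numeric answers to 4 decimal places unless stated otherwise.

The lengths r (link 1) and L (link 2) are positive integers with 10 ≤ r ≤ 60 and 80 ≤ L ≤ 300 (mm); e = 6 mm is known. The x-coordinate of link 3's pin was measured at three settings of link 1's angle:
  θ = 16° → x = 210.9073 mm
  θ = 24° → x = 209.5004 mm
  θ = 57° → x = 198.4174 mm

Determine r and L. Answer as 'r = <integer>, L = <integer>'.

constraint per measurement: (x − r cos θ)² + (r sin θ − e)² = L²
subtracting the θ₁ and θ₂ equations cancels the r² and L² terms:
r = (x₁² − x₂²) / (2[(x₁cos θ₁ + e sin θ₁) − (x₂cos θ₂ + e sin θ₂)]) = 27.9990 → r = 28
L² = (x₁ − r cos θ₁)² + (r sin θ₁ − e)² = 33855.9969 → L = 184.0000 → L = 184
check at θ₃=57°: x = 198.4174 (printed 198.4174) ✓

r = 28, L = 184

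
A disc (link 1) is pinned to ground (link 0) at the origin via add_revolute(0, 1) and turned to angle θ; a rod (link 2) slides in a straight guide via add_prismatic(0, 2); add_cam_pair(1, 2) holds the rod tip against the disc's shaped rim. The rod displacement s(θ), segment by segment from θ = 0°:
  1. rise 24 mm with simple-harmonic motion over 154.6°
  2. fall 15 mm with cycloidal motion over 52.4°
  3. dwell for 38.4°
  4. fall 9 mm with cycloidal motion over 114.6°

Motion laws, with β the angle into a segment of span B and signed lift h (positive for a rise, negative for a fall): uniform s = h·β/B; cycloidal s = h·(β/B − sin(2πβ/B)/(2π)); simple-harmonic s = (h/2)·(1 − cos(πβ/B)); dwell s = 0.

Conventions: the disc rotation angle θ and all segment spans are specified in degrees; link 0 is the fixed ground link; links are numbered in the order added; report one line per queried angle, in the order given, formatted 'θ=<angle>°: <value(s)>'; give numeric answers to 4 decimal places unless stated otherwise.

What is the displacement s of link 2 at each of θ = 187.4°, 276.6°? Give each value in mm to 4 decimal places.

segment 1 (0° to 154.6°, simple-harmonic, h = 24) is passed completely: s = 0.0000 + (24) = 24.0000
θ = 187.4° falls in segment 2 (154.6° to 207°, cycloidal, h = -15): β = 187.4 − 154.6 = 32.8°, B = 52.4°; Δs = -15·(0.6260 − sin(2π·0.6260)/(2π)) = -11.0875; s = 24.0000 − 11.0875 = 12.9125
segment 2 (154.6° to 207°, cycloidal, h = -15) is passed completely: s = 24.0000 + (-15) = 9.0000
segment 3 (207° to 245.4°, dwell): s unchanged at 9.0000
θ = 276.6° falls in segment 4 (245.4° to 360°, cycloidal, h = -9): β = 276.6 − 245.4 = 31.2°, B = 114.6°; Δs = -9·(0.2723 − sin(2π·0.2723)/(2π)) = -1.0318; s = 9.0000 − 1.0318 = 7.9682

θ=187.4°: 12.9125
θ=276.6°: 7.9682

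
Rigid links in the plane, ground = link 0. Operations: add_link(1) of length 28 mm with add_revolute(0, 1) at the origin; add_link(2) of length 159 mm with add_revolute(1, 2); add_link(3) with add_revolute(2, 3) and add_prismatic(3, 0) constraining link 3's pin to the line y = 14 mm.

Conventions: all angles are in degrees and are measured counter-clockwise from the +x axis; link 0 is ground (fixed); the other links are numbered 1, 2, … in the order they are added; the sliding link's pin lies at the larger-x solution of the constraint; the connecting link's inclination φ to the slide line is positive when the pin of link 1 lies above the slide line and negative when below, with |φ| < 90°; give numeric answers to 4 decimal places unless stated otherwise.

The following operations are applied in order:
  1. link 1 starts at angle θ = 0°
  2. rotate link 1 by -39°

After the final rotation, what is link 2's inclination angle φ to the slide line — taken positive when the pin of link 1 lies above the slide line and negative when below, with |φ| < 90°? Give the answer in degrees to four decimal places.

geometry: r = 28 mm, L = 159 mm, e = 14 mm; θ starts at 0°
rotate link 1 by -39°: θ ← 0° -39° = -39°
h = r sin θ − e = -17.620971 − 14 = -31.620971
sin φ = h / L = -31.620971 / 159 = -0.19887403
φ = arcsin(-0.19887403) = -11.471123°

-11.4711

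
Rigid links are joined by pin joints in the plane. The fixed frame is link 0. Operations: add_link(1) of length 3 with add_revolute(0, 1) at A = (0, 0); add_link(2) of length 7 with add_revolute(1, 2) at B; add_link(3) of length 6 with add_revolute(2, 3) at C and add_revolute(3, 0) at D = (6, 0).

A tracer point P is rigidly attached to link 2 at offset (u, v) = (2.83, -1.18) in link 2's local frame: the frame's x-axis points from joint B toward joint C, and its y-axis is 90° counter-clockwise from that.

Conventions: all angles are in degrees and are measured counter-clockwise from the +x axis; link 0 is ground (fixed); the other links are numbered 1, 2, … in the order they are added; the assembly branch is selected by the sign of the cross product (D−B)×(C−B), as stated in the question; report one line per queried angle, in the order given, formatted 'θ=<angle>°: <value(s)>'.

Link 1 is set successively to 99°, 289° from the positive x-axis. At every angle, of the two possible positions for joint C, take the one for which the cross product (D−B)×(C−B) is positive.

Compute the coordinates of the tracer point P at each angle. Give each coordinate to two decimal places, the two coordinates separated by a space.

A=(0,0), D=(6.00,0)
θ=99°: B = A + 3.00·(cos99°, sin99°) = (-0.4693, 2.9631)
θ=99°: |BD| = 7.1156
θ=99°: circle(B,7.00) ∩ circle(D,6.00): a=4.4713, h=5.3859
θ=99°:   candidates: C₊=(5.8386,5.9978) cross=38.324; C₋=(1.3531,-3.7956) cross=-38.324
θ=99°:   branch + wants cross > 0 → take C=(5.8386,5.9978) (cross=38.324)
θ=99°: ex = (C−B)/|BC| = (0.9011,0.4335); ey = (-0.4335,0.9011)
θ=99°: P = B + 2.83·ex + -1.18·ey = (2.5925,3.1266)
θ=289°: B = A + 3.00·(cos289°, sin289°) = (0.9767, -2.8366)
θ=289°: |BD| = 5.7688
θ=289°: circle(B,7.00) ∩ circle(D,6.00): a=4.0112, h=5.7368
θ=289°:   candidates: C₊=(1.6487,4.1311) cross=33.095; C₋=(7.2903,-5.8596) cross=-33.095
θ=289°:   branch + wants cross > 0 → take C=(1.6487,4.1311) (cross=33.095)
θ=289°: ex = (C−B)/|BC| = (0.0960,0.9954); ey = (-0.9954,0.0960)
θ=289°: P = B + 2.83·ex + -1.18·ey = (2.4229,-0.1329)

θ=99°: 2.59 3.13
θ=289°: 2.42 -0.13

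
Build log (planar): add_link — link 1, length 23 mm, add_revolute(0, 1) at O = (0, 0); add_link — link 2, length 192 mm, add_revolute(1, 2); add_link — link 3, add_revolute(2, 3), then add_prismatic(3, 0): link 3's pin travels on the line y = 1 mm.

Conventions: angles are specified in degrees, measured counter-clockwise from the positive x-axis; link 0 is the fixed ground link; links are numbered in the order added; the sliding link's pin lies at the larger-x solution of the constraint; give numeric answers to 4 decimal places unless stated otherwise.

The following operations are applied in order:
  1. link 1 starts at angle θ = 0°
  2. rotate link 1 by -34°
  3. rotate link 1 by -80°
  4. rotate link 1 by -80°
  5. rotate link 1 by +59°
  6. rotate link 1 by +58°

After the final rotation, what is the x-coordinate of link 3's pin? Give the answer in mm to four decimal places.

geometry: r = 23 mm, L = 192 mm, e = 1 mm; θ starts at 0°
rotate link 1 by -34°: θ ← 0° -34° = -34°
rotate link 1 by -80°: θ ← -34° -80° = -114°
rotate link 1 by -80°: θ ← -114° -80° = -194°
rotate link 1 by +59°: θ ← -194° +59° = -135°
rotate link 1 by +58°: θ ← -135° +58° = -77°
crank pin P = (r cos θ, r sin θ) = (5.173874, -22.410511)
h = r sin θ − e = -22.410511 − 1 = -23.410511
x = r cos θ + √(L² − h²) = 5.173874 + 190.567437 = 195.741311

195.7413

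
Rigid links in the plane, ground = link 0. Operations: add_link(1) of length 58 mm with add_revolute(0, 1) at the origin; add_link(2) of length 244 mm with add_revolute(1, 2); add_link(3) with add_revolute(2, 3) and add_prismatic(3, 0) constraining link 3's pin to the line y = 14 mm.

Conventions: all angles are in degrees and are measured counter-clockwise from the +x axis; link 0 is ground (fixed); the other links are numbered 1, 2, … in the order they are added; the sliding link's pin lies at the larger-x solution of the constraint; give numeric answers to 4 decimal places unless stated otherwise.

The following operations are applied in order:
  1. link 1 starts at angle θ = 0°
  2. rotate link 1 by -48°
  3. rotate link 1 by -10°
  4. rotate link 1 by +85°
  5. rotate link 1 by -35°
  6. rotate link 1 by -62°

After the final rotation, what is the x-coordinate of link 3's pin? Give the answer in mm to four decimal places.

geometry: r = 58 mm, L = 244 mm, e = 14 mm; θ starts at 0°
rotate link 1 by -48°: θ ← 0° -48° = -48°
rotate link 1 by -10°: θ ← -48° -10° = -58°
rotate link 1 by +85°: θ ← -58° +85° = 27°
rotate link 1 by -35°: θ ← 27° -35° = -8°
rotate link 1 by -62°: θ ← -8° -62° = -70°
crank pin P = (r cos θ, r sin θ) = (19.837168, -54.502172)
h = r sin θ − e = -54.502172 − 14 = -68.502172
x = r cos θ + √(L² − h²) = 19.837168 + 234.186790 = 254.023958

254.0240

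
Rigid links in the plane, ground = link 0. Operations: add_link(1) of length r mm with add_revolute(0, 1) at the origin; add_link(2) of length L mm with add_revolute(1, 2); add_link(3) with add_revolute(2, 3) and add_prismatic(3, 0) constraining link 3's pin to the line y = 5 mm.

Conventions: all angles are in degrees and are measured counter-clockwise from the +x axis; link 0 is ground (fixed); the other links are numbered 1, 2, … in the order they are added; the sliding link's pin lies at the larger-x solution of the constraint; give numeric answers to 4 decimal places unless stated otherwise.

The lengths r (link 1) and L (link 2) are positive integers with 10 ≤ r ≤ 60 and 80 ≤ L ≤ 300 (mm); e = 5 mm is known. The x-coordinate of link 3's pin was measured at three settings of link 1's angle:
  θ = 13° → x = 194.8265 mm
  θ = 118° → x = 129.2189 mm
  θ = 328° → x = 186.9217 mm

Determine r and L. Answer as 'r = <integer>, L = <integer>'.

constraint per measurement: (x − r cos θ)² + (r sin θ − e)² = L²
subtracting the θ₁ and θ₂ equations cancels the r² and L² terms:
r = (x₁² − x₂²) / (2[(x₁cos θ₁ + e sin θ₁) − (x₂cos θ₂ + e sin θ₂)]) = 43.0000 → r = 43
L² = (x₁ − r cos θ₁)² + (r sin θ₁ − e)² = 23408.9887 → L = 153.0000 → L = 153
check at θ₃=328°: x = 186.9217 (printed 186.9217) ✓

r = 43, L = 153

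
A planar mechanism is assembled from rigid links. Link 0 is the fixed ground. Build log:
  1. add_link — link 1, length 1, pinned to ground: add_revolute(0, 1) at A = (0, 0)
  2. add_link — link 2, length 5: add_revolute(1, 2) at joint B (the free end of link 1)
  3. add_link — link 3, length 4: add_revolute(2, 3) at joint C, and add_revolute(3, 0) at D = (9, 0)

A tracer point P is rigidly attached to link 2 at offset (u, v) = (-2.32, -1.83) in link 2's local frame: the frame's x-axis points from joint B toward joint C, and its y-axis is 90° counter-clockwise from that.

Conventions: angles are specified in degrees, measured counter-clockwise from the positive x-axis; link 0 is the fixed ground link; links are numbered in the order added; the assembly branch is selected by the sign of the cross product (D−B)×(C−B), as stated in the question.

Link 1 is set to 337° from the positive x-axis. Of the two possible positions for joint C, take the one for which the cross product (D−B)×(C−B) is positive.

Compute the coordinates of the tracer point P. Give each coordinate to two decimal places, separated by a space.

A=(0,0), D=(9.00,0)
B = A + 1.00·(cos337°, sin337°) = (0.9205, -0.3907)
|BD| = 8.0889
circle(B,5.00) ∩ circle(D,4.00): a=4.6008, h=1.9578
  candidates: C₊=(5.4214,1.7870) cross=15.836; C₋=(5.6105,-2.1240) cross=-15.836
  branch + wants cross > 0 → take C=(5.4214,1.7870) (cross=15.836)
ex = (C−B)/|BC| = (0.9002,0.4355); ey = (-0.4355,0.9002)
P = B + -2.32·ex + -1.83·ey = (-0.3708,-3.0485)

-0.37 -3.05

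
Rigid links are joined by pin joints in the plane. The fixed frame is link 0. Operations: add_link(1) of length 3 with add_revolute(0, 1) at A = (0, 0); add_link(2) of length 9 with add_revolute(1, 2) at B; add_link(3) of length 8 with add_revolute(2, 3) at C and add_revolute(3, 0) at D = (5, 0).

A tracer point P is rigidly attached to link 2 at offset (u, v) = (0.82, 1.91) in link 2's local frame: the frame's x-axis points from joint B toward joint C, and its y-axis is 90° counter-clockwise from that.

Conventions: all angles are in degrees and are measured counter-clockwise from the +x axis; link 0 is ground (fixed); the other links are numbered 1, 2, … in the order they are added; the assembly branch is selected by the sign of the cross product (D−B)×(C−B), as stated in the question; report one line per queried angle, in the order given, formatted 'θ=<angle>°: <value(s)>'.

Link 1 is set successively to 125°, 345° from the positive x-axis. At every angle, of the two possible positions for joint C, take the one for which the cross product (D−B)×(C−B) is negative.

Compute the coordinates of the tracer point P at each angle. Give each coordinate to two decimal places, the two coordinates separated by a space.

A=(0,0), D=(5.00,0)
θ=125°: B = A + 3.00·(cos125°, sin125°) = (-1.7207, 2.4575)
θ=125°: |BD| = 7.1559
θ=125°: circle(B,9.00) ∩ circle(D,8.00): a=4.7658, h=7.6346
θ=125°:   candidates: C₊=(5.3771,7.9911) cross=54.633; C₋=(0.1334,-6.3495) cross=-54.633
θ=125°:   branch - wants cross < 0 → take C=(0.1334,-6.3495) (cross=-54.633)
θ=125°: ex = (C−B)/|BC| = (0.2060,-0.9785); ey = (0.9785,0.2060)
θ=125°: P = B + 0.82·ex + 1.91·ey = (0.3172,2.0485)
θ=345°: B = A + 3.00·(cos345°, sin345°) = (2.8978, -0.7765)
θ=345°: |BD| = 2.2410
θ=345°: circle(B,9.00) ∩ circle(D,8.00): a=4.9134, h=7.5405
θ=345°:   candidates: C₊=(4.8943,7.9993) cross=16.898; C₋=(10.1194,-6.1475) cross=-16.898
θ=345°:   branch - wants cross < 0 → take C=(10.1194,-6.1475) (cross=-16.898)
θ=345°: ex = (C−B)/|BC| = (0.8024,-0.5968); ey = (0.5968,0.8024)
θ=345°: P = B + 0.82·ex + 1.91·ey = (4.6956,0.2668)

θ=125°: 0.32 2.05
θ=345°: 4.70 0.27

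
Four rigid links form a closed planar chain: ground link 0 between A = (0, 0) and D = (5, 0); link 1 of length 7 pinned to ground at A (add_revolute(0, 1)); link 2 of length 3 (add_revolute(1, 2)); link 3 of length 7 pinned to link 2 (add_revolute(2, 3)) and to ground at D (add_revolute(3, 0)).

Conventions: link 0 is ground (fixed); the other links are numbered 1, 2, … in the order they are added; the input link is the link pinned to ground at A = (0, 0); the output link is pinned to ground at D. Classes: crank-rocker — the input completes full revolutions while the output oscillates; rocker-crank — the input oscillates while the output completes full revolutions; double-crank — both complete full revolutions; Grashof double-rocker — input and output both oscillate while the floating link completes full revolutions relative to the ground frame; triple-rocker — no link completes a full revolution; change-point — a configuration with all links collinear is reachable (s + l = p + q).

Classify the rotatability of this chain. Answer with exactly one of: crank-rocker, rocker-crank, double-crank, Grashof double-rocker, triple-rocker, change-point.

lengths: ground=5, input=7, coupler=3, output=7
sorted: s=3 (shortest), l=7 (longest), p+q=12
s + l = 10 vs p + q = 12
s + l < p + q (Grashof) with shortest = coupler link → Grashof double-rocker

Grashof double-rocker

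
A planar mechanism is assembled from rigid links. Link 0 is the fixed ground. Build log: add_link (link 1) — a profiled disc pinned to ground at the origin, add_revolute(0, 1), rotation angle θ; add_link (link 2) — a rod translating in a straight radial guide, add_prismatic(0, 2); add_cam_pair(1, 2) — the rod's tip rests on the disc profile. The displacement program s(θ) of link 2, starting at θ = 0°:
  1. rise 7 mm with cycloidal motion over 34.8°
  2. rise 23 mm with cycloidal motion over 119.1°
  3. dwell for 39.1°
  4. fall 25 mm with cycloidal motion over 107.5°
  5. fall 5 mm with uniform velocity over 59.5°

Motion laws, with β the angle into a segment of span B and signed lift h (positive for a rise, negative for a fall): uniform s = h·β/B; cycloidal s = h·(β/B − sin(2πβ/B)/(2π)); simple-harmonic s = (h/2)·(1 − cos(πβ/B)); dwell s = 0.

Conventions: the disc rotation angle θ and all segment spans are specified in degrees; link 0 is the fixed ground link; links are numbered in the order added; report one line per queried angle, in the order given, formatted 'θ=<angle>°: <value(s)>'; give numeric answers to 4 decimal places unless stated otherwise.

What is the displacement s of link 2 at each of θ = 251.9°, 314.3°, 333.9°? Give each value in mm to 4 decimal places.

seg 1 [0°–34.8°] cycloidal, h=7: full span → s += 7 → s = 7.0000
seg 2 [34.8°–153.9°] cycloidal, h=23: full span → s += 23 → s = 30.0000
seg 3 [153.9°–193°] dwell: s stays 30.0000
seg 4 [193°–300.5°] cycloidal, h=-25: θ=251.9° here. β=58.9, B=107.5. -25·(0.5479 − sin(2π·0.5479)/(2π)) = -14.8773 → s = 15.1227
seg 4 [193°–300.5°] cycloidal, h=-25: full span → s += -25 → s = 5.0000
seg 5 [300.5°–360°] uniform, h=-5: θ=314.3° here. β=13.8, B=59.5. -5·13.8/59.5 = -1.1597 → s = 3.8403
seg 5 [300.5°–360°] uniform, h=-5: θ=333.9° here. β=33.4, B=59.5. -5·33.4/59.5 = -2.8067 → s = 2.1933

θ=251.9°: 15.1227
θ=314.3°: 3.8403
θ=333.9°: 2.1933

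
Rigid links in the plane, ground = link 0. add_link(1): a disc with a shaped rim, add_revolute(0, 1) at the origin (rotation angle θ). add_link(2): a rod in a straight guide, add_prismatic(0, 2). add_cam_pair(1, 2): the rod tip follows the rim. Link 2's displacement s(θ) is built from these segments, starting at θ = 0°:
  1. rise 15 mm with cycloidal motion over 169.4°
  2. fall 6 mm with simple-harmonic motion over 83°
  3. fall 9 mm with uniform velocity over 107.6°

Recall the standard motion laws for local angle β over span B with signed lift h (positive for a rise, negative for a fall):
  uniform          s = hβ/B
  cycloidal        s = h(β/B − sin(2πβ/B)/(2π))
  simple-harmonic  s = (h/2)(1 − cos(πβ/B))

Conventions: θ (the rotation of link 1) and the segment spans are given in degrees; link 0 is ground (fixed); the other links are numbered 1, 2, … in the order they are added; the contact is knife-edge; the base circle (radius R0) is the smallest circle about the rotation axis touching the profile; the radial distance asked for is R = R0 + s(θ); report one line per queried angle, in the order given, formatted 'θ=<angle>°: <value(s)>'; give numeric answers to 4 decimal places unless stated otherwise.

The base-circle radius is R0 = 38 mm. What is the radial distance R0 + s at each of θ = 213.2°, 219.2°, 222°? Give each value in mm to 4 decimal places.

segment 1 (0° to 169.4°, cycloidal, h = 15) is passed completely: s = 0.0000 + (15) = 15.0000
θ = 213.2° falls in segment 2 (169.4° to 252.4°, simple-harmonic, h = -6): β = 213.2 − 169.4 = 43.8°, B = 83°; Δs = -6/2·(1 − cos(π·0.5277)) = -3.2608; s = 15.0000 − 3.2608 = 11.7392
θ = 219.2° falls in segment 2 (169.4° to 252.4°, simple-harmonic, h = -6): β = 219.2 − 169.4 = 49.8°, B = 83°; Δs = -6/2·(1 − cos(π·0.6000)) = -3.9271; s = 15.0000 − 3.9271 = 11.0729
θ = 222° falls in segment 2 (169.4° to 252.4°, simple-harmonic, h = -6): β = 222 − 169.4 = 52.6°, B = 83°; Δs = -6/2·(1 − cos(π·0.6337)) = -4.2237; s = 15.0000 − 4.2237 = 10.7763
θ=213.2°: R = R0 + s = 38 + 11.7392 = 49.7392
θ=219.2°: R = R0 + s = 38 + 11.0729 = 49.0729
θ=222°: R = R0 + s = 38 + 10.7763 = 48.7763

θ=213.2°: 49.7392
θ=219.2°: 49.0729
θ=222°: 48.7763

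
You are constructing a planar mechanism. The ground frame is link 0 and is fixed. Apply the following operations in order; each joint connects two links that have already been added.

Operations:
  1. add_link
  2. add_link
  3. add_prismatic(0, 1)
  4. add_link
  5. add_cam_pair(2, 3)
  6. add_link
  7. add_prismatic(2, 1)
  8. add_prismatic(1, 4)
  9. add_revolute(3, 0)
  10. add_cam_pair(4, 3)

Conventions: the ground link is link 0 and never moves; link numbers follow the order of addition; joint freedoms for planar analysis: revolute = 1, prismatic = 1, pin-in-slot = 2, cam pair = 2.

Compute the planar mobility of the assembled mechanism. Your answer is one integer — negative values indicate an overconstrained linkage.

L=1 J1=0 J2=0
add link → L=2 J1=0 J2=0
add link → L=3 J1=0 J2=0
P@0,1 dof=1 J1 → L=3 J1=1 J2=0
add link → L=4 J1=1 J2=0
C@2,3 dof=2 J2 → L=4 J1=1 J2=1
add link → L=5 J1=1 J2=1
P@2,1 dof=1 J1 → L=5 J1=2 J2=1
P@1,4 dof=1 J1 → L=5 J1=3 J2=1
R@3,0 dof=1 J1 → L=5 J1=4 J2=1
C@4,3 dof=2 J2 → L=5 J1=4 J2=2
M=3(L−1)−2J1−J2=3·4−2·4−2=2

M = 2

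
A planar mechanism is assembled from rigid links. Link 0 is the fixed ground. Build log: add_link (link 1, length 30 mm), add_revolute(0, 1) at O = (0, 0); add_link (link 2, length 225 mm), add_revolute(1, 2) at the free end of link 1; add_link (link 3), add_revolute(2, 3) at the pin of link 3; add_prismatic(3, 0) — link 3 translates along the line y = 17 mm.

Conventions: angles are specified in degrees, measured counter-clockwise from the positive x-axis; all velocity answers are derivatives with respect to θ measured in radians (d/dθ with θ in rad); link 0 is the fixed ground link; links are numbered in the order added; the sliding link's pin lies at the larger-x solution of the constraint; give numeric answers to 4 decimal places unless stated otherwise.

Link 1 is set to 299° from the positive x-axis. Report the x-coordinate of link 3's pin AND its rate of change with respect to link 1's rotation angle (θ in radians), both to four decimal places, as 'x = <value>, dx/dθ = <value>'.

geometry: r = 30 mm, L = 225 mm, e = 17 mm
crank pin P = (r cos θ, r sin θ) = (14.544289, -26.238591)
h = r sin θ − e = -26.238591 − 17 = -43.238591
x = r cos θ + √(L² − h²) = 14.544289 + 220.806305 = 235.350593
dx/dθ = −r sin θ − h·r cos θ/√(L² − h²) (θ in radians; h = -43.238591) = 29.086674

x = 235.3506, dx/dθ = 29.0867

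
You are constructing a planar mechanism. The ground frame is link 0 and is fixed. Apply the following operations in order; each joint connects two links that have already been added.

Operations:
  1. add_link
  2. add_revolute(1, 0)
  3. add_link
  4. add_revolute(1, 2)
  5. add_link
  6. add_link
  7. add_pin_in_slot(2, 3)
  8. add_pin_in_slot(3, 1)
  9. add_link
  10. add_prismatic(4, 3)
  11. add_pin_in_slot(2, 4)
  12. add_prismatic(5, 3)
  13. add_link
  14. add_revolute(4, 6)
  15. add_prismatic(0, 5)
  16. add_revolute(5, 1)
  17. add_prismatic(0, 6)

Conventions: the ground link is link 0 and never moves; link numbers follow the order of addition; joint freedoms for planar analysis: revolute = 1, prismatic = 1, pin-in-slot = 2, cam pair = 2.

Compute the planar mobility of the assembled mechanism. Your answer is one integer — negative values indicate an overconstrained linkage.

link 0 = ground. State L|J1|J2 = 1|0|0
+link1  2|0|0
R(1,0) f=1→J1  2|1|0
+link2  3|1|0
R(1,2) f=1→J1  3|2|0
+link3  4|2|0
+link4  5|2|0
PS(2,3) f=2→J2  5|2|1
PS(3,1) f=2→J2  5|2|2
+link5  6|2|2
P(4,3) f=1→J1  6|3|2
PS(2,4) f=2→J2  6|3|3
P(5,3) f=1→J1  6|4|3
+link6  7|4|3
R(4,6) f=1→J1  7|5|3
P(0,5) f=1→J1  7|6|3
R(5,1) f=1→J1  7|7|3
P(0,6) f=1→J1  7|8|3
M = 3(7−1)−2·8−3 = 18−16−3 = -1

M = -1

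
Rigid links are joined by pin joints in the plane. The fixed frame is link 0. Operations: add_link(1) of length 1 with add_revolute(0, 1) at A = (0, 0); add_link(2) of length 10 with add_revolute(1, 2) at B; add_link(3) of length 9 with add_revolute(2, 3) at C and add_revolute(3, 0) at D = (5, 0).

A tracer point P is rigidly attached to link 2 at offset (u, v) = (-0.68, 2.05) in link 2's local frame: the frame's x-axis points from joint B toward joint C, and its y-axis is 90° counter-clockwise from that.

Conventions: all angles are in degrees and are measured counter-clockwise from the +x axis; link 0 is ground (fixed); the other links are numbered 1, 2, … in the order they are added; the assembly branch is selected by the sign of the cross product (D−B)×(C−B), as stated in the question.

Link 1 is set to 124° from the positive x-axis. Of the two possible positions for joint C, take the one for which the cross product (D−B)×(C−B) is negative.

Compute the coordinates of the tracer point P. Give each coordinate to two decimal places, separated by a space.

A=(0,0), D=(5.00,0)
B = A + 1.00·(cos124°, sin124°) = (-0.5592, 0.8290)
|BD| = 5.6207
circle(B,10.00) ∩ circle(D,9.00): a=4.5005, h=8.9300
  candidates: C₊=(5.2093,8.9976) cross=50.193; C₋=(2.5749,-8.6671) cross=-50.193
  branch - wants cross < 0 → take C=(2.5749,-8.6671) (cross=-50.193)
ex = (C−B)/|BC| = (0.3134,-0.9496); ey = (0.9496,0.3134)
P = B + -0.68·ex + 2.05·ey = (1.1744,2.1173)

1.17 2.12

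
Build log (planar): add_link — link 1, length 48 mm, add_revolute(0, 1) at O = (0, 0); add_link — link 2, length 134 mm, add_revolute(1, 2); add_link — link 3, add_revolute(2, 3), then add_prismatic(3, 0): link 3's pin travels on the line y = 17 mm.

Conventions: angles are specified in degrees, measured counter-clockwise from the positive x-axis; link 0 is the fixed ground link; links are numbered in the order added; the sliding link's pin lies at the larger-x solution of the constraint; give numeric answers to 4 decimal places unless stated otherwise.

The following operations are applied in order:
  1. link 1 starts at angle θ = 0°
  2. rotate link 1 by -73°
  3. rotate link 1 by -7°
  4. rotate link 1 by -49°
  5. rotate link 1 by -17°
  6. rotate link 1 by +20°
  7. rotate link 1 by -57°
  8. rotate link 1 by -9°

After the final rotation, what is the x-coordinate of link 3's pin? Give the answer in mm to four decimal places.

geometry: r = 48 mm, L = 134 mm, e = 17 mm; θ starts at 0°
rotate link 1 by -73°: θ ← 0° -73° = -73°
rotate link 1 by -7°: θ ← -73° -7° = -80°
rotate link 1 by -49°: θ ← -80° -49° = -129°
rotate link 1 by -17°: θ ← -129° -17° = -146°
rotate link 1 by +20°: θ ← -146° +20° = -126°
rotate link 1 by -57°: θ ← -126° -57° = -183°
rotate link 1 by -9°: θ ← -183° -9° = -192°
crank pin P = (r cos θ, r sin θ) = (-46.951085, 9.979761)
h = r sin θ − e = 9.979761 − 17 = -7.020239
x = r cos θ + √(L² − h²) = -46.951085 + 133.815979 = 86.864894

86.8649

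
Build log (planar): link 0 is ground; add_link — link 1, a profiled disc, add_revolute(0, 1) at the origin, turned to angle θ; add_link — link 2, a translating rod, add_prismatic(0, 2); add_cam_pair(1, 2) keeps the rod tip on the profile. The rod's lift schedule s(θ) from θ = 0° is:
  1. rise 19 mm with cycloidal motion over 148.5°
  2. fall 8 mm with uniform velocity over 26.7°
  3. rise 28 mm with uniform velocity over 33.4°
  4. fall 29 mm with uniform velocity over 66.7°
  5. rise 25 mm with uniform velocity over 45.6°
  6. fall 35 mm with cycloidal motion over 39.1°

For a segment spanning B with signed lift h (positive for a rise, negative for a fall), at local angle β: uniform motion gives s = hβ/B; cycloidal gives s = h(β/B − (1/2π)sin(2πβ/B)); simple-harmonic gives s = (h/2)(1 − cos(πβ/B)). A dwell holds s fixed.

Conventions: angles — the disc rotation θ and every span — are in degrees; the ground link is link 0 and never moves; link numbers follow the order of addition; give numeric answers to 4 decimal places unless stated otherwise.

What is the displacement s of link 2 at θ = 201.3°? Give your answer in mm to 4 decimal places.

seg 1 [0°–148.5°] cycloidal, h=19: full span → s += 19 → s = 19.0000
seg 2 [148.5°–175.2°] uniform, h=-8: full span → s += -8 → s = 11.0000
seg 3 [175.2°–208.6°] uniform, h=28: θ=201.3° here. β=26.1, B=33.4. 28·26.1/33.4 = 21.8802 → s = 32.8802

32.8802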